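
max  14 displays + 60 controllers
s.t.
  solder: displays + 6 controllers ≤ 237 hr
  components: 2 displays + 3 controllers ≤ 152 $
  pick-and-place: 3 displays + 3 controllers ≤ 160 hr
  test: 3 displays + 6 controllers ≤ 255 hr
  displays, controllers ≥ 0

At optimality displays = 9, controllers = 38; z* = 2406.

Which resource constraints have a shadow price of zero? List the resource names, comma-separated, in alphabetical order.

components, pick-and-place

solder: 237/237 (binding)
components: 132/152 (slack 20)
pick-and-place: 141/160 (slack 19)
test: 255/255 (binding)
By complementary slackness, a constraint with positive slack has shadow price 0 → components, pick-and-place.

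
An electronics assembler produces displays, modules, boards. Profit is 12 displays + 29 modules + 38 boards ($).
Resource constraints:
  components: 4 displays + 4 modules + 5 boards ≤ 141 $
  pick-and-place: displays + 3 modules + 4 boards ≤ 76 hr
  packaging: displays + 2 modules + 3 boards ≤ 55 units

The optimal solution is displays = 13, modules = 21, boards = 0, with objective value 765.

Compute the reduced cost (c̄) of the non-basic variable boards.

At the optimum: components uses 136 of 141 (slack = 5); pick-and-place uses 76 of 76 (binding); packaging uses 55 of 55 (binding).
By complementary slackness, y = 0 for the non-binding constraint.
From A_Bᵀ y = c: 1·y_pick-and-place + 1·y_packaging = 12; 3·y_pick-and-place + 2·y_packaging = 29.
Solving: y_pick-and-place = 5, y_packaging = 7.
Reduced cost of boards: c₃ − yᵀa₃ = 38 − (5·4 + 7·3) = 38 − 41 = -3.

-3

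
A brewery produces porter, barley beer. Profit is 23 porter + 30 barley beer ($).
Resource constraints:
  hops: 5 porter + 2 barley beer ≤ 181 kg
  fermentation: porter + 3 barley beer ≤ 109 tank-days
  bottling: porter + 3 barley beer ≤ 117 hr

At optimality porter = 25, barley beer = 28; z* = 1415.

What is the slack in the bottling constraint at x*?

8

bottling used = 1·25 + 3·28 = 109; slack = 117 − 109 = 8.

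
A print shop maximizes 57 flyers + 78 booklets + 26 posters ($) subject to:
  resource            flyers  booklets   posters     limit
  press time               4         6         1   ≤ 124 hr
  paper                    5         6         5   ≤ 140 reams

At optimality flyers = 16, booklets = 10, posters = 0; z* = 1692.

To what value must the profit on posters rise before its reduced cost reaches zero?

33

Check each constraint at x*: press time 124/124 (tight); paper 140/140 (tight).
The binding rows give the dual system: 4·y_press time + 5·y_paper = 57 and 6·y_press time + 6·y_paper = 78.
Solving: y_press time = 8, y_paper = 5.
posters enters the basis when its profit ≥ yᵀa₃ = 8·1 + 5·5 = 33.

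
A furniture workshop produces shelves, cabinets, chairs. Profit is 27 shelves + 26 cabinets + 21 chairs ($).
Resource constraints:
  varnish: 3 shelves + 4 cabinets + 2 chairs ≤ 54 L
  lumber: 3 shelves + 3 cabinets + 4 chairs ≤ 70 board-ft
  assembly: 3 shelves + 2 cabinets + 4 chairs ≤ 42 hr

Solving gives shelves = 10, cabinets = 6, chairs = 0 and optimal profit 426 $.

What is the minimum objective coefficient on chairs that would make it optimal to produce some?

28

At the optimum: varnish uses 54 of 54 (binding); lumber uses 48 of 70 (slack = 22); assembly uses 42 of 42 (binding).
Slack constraints have shadow price 0 (complementary slackness).
Dual feasibility on the basic columns requires 3·y_varnish + 3·y_assembly = 27, 4·y_varnish + 2·y_assembly = 26.
→ y_varnish = 4 and y_assembly = 5.
chairs enters the basis when its profit ≥ yᵀa₃ = 4·2 + 5·4 = 28.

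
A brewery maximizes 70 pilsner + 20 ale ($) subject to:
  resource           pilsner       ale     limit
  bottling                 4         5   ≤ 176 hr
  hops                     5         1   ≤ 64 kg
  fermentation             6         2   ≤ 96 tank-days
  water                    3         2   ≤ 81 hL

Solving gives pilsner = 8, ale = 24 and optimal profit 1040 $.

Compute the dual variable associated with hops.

Binding: hops and fermentation. Non-binding: bottling (24 unused), water (9 unused).
By complementary slackness, y = 0 for the non-binding constraints.
From A_Bᵀ y = c: 5·y_hops + 6·y_fermentation = 70; 1·y_hops + 2·y_fermentation = 20.
Solving: y_hops = 5, y_fermentation = 7.5.
Shadow price of hops = 5.

5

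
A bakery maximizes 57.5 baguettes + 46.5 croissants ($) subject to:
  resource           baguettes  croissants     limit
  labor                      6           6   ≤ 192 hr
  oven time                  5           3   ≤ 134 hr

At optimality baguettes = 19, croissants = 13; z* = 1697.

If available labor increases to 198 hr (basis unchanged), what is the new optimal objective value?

1727

Both labor and oven time are binding at x*.
The binding rows give the dual system: 6·y_labor + 5·y_oven time = 57.5 and 6·y_labor + 3·y_oven time = 46.5.
Solving: y_labor = 5, y_oven time = 5.5.
Δz = y_labor·Δb = 5 × (6) = 30, so new z* = 1697 + 30 = 1727.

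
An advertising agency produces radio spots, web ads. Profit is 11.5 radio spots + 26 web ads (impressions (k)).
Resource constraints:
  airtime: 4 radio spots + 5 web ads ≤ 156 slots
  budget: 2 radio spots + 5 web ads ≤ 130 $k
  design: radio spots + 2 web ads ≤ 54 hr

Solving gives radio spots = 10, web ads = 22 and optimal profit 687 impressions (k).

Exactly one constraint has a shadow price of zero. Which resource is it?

airtime: 150/156 (slack 6)
budget: 130/130 (binding)
design: 54/54 (binding)
By complementary slackness, a constraint with positive slack has shadow price 0 → airtime.

airtime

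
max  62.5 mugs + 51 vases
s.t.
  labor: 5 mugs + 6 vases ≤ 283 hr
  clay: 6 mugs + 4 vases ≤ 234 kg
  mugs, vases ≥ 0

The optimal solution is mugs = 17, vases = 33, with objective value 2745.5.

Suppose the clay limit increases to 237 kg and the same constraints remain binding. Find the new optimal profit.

Both labor and clay are binding at x*.
Dual feasibility on the basic columns requires 5·y_labor + 6·y_clay = 62.5, 6·y_labor + 4·y_clay = 51.
Solving: y_labor = 3.5, y_clay = 7.5.
Δz = y_clay·Δb = 7.5 × (3) = 22.5, so new z* = 2745.5 + 22.5 = 2768.

2768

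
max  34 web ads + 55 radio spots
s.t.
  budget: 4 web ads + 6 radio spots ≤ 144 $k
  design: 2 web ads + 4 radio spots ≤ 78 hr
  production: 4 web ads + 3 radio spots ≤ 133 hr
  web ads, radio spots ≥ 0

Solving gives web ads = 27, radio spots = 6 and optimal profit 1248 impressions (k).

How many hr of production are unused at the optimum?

7

production used = 4·27 + 3·6 = 126; slack = 133 − 126 = 7.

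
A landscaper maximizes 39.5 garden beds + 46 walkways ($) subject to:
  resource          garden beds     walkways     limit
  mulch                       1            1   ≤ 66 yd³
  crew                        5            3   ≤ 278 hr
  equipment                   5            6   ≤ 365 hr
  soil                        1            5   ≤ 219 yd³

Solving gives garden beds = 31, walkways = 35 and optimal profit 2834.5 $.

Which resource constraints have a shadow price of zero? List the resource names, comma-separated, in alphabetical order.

mulch: 66/66 (binding)
crew: 260/278 (slack 18)
equipment: 365/365 (binding)
soil: 206/219 (slack 13)
By complementary slackness, a constraint with positive slack has shadow price 0 → crew, soil.

crew, soil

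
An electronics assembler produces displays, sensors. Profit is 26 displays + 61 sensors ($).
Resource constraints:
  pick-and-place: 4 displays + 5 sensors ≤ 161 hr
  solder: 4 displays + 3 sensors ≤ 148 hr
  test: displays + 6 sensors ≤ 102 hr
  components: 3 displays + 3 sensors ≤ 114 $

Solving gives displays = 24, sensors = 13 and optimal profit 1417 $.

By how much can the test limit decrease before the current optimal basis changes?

Binding constraints: pick-and-place, test. The basis is B = [[4,5],[1,6]] with det 19.
Per unit decrease in test, x* moves by d = (0.2632, -0.2105).
The basis stays optimal until components becomes binding; allowable decrease = 19 hr.

19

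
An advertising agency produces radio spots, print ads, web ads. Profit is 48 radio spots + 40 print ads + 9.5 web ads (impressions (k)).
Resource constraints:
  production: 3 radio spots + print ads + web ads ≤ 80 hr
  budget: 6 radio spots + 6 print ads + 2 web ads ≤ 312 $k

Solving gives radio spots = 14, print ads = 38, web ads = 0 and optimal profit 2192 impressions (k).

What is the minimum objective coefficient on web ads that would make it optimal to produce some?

At the optimum: production uses 80 of 80 (binding); budget uses 312 of 312 (binding).
From A_Bᵀ y = c: 3·y_production + 6·y_budget = 48; 1·y_production + 6·y_budget = 40.
Solving: y_production = 4, y_budget = 6.
web ads enters the basis when its profit ≥ yᵀa₃ = 4·1 + 6·2 = 16.

16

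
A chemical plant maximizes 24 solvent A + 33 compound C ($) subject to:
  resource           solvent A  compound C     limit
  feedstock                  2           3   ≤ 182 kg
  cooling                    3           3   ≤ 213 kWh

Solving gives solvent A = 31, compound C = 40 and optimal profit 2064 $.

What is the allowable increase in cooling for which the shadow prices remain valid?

Binding constraints: feedstock, cooling. The basis is B = [[2,3],[3,3]] with det -3.
Per unit increase in cooling, x* moves by d = (1, -0.6667).
The basis stays optimal until compound C reaches 0; allowable increase = 60 kWh.

60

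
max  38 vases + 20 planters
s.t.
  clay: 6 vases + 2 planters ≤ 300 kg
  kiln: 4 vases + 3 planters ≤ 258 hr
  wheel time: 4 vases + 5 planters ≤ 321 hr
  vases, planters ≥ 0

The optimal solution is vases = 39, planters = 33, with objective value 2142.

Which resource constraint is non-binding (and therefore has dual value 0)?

kiln

clay: 300/300 (binding)
kiln: 255/258 (slack 3)
wheel time: 321/321 (binding)
By complementary slackness, a constraint with positive slack has shadow price 0 → kiln.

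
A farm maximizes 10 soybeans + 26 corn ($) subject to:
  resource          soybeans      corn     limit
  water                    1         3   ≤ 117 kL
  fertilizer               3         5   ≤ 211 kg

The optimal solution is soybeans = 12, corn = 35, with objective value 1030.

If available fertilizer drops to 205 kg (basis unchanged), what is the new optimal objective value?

1024

Check each constraint at x*: water 117/117 (tight); fertilizer 211/211 (tight).
Dual feasibility on the basic columns requires 1·y_water + 3·y_fertilizer = 10, 3·y_water + 5·y_fertilizer = 26.
This yields shadow prices y_water = 7, y_fertilizer = 1.
Δz = y_fertilizer·Δb = 1 × (-6) = -6, so new z* = 1030 − 6 = 1024.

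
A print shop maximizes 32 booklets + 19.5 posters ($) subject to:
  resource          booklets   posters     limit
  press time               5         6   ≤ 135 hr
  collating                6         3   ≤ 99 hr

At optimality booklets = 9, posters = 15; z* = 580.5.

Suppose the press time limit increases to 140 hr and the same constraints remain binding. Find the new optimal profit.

585.5

At the optimum: press time uses 135 of 135 (binding); collating uses 99 of 99 (binding).
From A_Bᵀ y = c: 5·y_press time + 6·y_collating = 32; 6·y_press time + 3·y_collating = 19.5.
→ y_press time = 1 and y_collating = 4.5.
Δz = y_press time·Δb = 1 × (5) = 5, so new z* = 580.5 + 5 = 585.5.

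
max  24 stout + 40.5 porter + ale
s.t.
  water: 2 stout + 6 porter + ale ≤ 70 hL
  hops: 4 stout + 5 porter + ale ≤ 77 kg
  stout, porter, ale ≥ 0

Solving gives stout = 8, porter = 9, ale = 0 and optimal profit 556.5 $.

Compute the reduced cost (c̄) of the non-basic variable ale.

-6.5

Both water and hops are binding at x*.
From A_Bᵀ y = c: 2·y_water + 4·y_hops = 24; 6·y_water + 5·y_hops = 40.5.
Solving: y_water = 3, y_hops = 4.5.
Reduced cost of ale: c₃ − yᵀa₃ = 1 − (3·1 + 4.5·1) = 1 − 7.5 = -6.5.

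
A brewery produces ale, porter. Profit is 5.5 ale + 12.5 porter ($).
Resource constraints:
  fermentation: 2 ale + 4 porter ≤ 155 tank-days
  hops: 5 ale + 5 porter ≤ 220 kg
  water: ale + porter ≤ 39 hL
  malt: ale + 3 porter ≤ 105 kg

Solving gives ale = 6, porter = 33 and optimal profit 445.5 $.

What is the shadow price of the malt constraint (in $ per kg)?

Binding: water and malt. Non-binding: fermentation (11 unused), hops (25 unused).
Since fermentation, hops are not tight, their duals are 0.
Dual feasibility on the basic columns requires 1·y_water + 1·y_malt = 5.5, 1·y_water + 3·y_malt = 12.5.
Solving: y_water = 2, y_malt = 3.5.
Shadow price of malt = 3.5.

3.5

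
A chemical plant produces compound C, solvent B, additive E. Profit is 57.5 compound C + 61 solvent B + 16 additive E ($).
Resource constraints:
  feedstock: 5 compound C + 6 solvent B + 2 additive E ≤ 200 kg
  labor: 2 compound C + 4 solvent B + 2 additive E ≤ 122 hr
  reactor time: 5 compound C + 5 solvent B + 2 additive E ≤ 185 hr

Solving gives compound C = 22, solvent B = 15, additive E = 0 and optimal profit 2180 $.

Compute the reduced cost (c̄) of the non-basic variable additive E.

-7

Binding: feedstock and reactor time. Non-binding: labor (18 unused).
Since labor is not tight, its dual is 0.
From A_Bᵀ y = c: 5·y_feedstock + 5·y_reactor time = 57.5; 6·y_feedstock + 5·y_reactor time = 61.
This yields shadow prices y_feedstock = 3.5, y_reactor time = 8.
Reduced cost of additive E: c₃ − yᵀa₃ = 16 − (3.5·2 + 8·2) = 16 − 23 = -7.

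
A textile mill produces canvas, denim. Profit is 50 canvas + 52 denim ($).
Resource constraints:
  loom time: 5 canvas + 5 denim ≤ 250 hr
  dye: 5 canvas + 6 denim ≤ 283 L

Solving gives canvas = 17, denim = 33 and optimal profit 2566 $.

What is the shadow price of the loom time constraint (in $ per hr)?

At the optimum: loom time uses 250 of 250 (binding); dye uses 283 of 283 (binding).
The binding rows give the dual system: 5·y_loom time + 5·y_dye = 50 and 5·y_loom time + 6·y_dye = 52.
This yields shadow prices y_loom time = 8, y_dye = 2.
Shadow price of loom time = 8.

8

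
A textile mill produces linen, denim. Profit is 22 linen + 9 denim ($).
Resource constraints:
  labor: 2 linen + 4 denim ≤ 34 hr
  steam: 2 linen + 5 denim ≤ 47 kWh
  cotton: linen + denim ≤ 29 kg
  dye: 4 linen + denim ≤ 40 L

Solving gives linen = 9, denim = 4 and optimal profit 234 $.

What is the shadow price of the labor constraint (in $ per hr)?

Check each constraint at x*: labor 34/34 (tight); steam 38/47 (slack 9); cotton 13/29 (slack 16); dye 40/40 (tight).
Since steam, cotton are not tight, their duals are 0.
From A_Bᵀ y = c: 2·y_labor + 4·y_dye = 22; 4·y_labor + 1·y_dye = 9.
Solving: y_labor = 1, y_dye = 5.
Shadow price of labor = 1.

1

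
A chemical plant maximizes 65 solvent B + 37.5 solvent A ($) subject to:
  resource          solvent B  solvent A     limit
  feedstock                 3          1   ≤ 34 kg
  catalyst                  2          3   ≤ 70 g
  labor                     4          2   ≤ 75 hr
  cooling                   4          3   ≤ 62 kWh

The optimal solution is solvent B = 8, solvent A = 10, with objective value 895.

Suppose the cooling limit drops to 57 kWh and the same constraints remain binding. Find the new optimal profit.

Check each constraint at x*: feedstock 34/34 (tight); catalyst 46/70 (slack 24); labor 52/75 (slack 23); cooling 62/62 (tight).
By complementary slackness, y = 0 for the non-binding constraints.
The binding rows give the dual system: 3·y_feedstock + 4·y_cooling = 65 and 1·y_feedstock + 3·y_cooling = 37.5.
This yields shadow prices y_feedstock = 9, y_cooling = 9.5.
Δz = y_cooling·Δb = 9.5 × (-5) = -47.5, so new z* = 895 − 47.5 = 847.5.

847.5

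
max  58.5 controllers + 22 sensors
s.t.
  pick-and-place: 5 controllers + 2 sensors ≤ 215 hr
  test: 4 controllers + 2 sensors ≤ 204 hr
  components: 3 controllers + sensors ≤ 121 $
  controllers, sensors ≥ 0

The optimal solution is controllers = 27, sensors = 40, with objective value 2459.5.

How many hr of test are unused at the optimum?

test used = 4·27 + 2·40 = 188; slack = 204 − 188 = 16.

16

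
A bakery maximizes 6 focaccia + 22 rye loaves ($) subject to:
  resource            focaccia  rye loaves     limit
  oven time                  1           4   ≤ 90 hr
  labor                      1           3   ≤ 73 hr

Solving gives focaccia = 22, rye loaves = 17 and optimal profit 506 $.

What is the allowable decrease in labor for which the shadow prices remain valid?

5.5

Binding constraints: oven time, labor. The basis is B = [[1,4],[1,3]] with det -1.
Per unit decrease in labor, x* moves by d = (-4, 1).
The basis stays optimal until focaccia reaches 0; allowable decrease = 5.5 hr.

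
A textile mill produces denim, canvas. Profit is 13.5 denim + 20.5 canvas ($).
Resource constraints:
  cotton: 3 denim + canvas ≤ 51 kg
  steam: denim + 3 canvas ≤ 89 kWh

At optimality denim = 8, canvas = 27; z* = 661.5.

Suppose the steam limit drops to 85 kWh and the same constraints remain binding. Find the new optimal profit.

At the optimum: cotton uses 51 of 51 (binding); steam uses 89 of 89 (binding).
The binding rows give the dual system: 3·y_cotton + 1·y_steam = 13.5 and 1·y_cotton + 3·y_steam = 20.5.
→ y_cotton = 2.5 and y_steam = 6.
Δz = y_steam·Δb = 6 × (-4) = -24, so new z* = 661.5 − 24 = 637.5.

637.5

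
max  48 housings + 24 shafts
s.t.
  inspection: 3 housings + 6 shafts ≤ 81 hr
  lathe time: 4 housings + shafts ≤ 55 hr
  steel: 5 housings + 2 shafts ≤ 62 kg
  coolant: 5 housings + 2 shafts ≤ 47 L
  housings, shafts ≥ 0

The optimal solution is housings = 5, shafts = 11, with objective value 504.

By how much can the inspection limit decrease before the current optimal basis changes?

52.8

Binding constraints: inspection, coolant. The basis is B = [[3,6],[5,2]] with det -24.
Per unit decrease in inspection, x* moves by d = (0.0833, -0.2083).
The basis stays optimal until shafts reaches 0; allowable decrease = 52.8 hr.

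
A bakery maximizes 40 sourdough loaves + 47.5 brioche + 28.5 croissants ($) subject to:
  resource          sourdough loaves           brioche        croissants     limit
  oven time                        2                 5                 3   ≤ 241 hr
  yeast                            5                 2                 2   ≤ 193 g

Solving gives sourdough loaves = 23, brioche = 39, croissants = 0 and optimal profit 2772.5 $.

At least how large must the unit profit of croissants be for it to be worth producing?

Check each constraint at x*: oven time 241/241 (tight); yeast 193/193 (tight).
The binding rows give the dual system: 2·y_oven time + 5·y_yeast = 40 and 5·y_oven time + 2·y_yeast = 47.5.
→ y_oven time = 7.5 and y_yeast = 5.
croissants enters the basis when its profit ≥ yᵀa₃ = 7.5·3 + 5·2 = 32.5.

32.5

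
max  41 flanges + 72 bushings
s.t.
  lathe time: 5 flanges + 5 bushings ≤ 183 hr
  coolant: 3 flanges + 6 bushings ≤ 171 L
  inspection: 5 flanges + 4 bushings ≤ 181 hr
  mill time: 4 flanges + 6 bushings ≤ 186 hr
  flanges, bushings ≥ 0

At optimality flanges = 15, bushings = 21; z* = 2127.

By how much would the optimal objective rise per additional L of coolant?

At the optimum: lathe time uses 180 of 183 (slack = 3); coolant uses 171 of 171 (binding); inspection uses 159 of 181 (slack = 22); mill time uses 186 of 186 (binding).
By complementary slackness, y = 0 for the non-binding constraints.
The binding rows give the dual system: 3·y_coolant + 4·y_mill time = 41 and 6·y_coolant + 6·y_mill time = 72.
This yields shadow prices y_coolant = 7, y_mill time = 5.
Shadow price of coolant = 7.

7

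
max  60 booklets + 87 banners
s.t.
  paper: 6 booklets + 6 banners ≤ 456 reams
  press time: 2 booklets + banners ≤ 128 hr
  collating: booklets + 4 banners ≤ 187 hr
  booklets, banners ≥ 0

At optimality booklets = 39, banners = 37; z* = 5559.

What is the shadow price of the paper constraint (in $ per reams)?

Binding: paper and collating. Non-binding: press time (13 unused).
Slack constraints have shadow price 0 (complementary slackness).
From A_Bᵀ y = c: 6·y_paper + 1·y_collating = 60; 6·y_paper + 4·y_collating = 87.
→ y_paper = 8.5 and y_collating = 9.
Shadow price of paper = 8.5.

8.5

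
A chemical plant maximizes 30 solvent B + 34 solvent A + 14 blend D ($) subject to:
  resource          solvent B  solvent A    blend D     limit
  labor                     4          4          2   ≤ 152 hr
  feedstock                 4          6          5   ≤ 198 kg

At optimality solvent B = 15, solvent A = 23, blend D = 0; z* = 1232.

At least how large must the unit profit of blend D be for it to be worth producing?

21

Check each constraint at x*: labor 152/152 (tight); feedstock 198/198 (tight).
From A_Bᵀ y = c: 4·y_labor + 4·y_feedstock = 30; 4·y_labor + 6·y_feedstock = 34.
→ y_labor = 5.5 and y_feedstock = 2.
blend D enters the basis when its profit ≥ yᵀa₃ = 5.5·2 + 2·5 = 21.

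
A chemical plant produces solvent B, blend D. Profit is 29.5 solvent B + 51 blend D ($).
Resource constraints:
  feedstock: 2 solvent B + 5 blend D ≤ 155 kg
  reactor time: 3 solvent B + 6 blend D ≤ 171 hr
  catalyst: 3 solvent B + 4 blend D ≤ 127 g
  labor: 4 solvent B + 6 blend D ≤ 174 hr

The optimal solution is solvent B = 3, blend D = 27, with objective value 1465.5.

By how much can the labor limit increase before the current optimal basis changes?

Binding constraints: reactor time, labor. The basis is B = [[3,6],[4,6]] with det -6.
Per unit increase in labor, x* moves by d = (1, -0.5).
The basis stays optimal until catalyst becomes binding; allowable increase = 10 hr.

10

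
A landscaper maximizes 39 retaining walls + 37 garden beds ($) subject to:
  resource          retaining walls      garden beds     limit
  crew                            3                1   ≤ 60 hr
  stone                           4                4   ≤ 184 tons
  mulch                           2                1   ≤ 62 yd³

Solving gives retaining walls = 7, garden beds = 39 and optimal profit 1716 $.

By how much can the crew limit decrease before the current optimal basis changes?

Binding constraints: crew, stone. The basis is B = [[3,1],[4,4]] with det 8.
Per unit decrease in crew, x* moves by d = (-0.5, 0.5).
The basis stays optimal until retaining walls reaches 0; allowable decrease = 14 hr.

14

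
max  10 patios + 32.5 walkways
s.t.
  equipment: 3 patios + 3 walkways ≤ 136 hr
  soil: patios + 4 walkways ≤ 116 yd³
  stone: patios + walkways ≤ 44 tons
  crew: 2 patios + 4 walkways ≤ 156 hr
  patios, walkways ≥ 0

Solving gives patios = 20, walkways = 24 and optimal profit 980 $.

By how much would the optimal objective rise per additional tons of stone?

2.5

Binding: soil and stone. Non-binding: equipment (4 unused), crew (20 unused).
By complementary slackness, y = 0 for the non-binding constraints.
From A_Bᵀ y = c: 1·y_soil + 1·y_stone = 10; 4·y_soil + 1·y_stone = 32.5.
This yields shadow prices y_soil = 7.5, y_stone = 2.5.
Shadow price of stone = 2.5.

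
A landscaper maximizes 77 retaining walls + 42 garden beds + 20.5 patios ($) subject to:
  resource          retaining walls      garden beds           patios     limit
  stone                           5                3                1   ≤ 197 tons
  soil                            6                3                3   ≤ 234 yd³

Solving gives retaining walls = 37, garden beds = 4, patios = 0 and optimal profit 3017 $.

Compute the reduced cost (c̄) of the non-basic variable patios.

Both stone and soil are binding at x*.
The binding rows give the dual system: 5·y_stone + 6·y_soil = 77 and 3·y_stone + 3·y_soil = 42.
Solving: y_stone = 7, y_soil = 7.
Reduced cost of patios: c₃ − yᵀa₃ = 20.5 − (7·1 + 7·3) = 20.5 − 28 = -7.5.

-7.5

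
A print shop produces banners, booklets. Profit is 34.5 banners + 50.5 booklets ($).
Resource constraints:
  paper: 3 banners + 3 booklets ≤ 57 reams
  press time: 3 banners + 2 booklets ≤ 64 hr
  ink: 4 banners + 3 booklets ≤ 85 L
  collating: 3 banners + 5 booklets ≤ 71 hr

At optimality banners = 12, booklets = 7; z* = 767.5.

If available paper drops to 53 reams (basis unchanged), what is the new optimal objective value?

Check each constraint at x*: paper 57/57 (tight); press time 50/64 (slack 14); ink 69/85 (slack 16); collating 71/71 (tight).
Slack constraints have shadow price 0 (complementary slackness).
The binding rows give the dual system: 3·y_paper + 3·y_collating = 34.5 and 3·y_paper + 5·y_collating = 50.5.
This yields shadow prices y_paper = 3.5, y_collating = 8.
Δz = y_paper·Δb = 3.5 × (-4) = -14, so new z* = 767.5 − 14 = 753.5.

753.5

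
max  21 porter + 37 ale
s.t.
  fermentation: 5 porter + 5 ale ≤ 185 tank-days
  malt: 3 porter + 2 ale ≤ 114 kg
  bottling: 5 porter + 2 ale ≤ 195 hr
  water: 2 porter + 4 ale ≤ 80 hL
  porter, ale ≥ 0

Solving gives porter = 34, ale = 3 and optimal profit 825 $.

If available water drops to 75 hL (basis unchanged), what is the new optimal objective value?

785

At the optimum: fermentation uses 185 of 185 (binding); malt uses 108 of 114 (slack = 6); bottling uses 176 of 195 (slack = 19); water uses 80 of 80 (binding).
Slack constraints have shadow price 0 (complementary slackness).
From A_Bᵀ y = c: 5·y_fermentation + 2·y_water = 21; 5·y_fermentation + 4·y_water = 37.
This yields shadow prices y_fermentation = 1, y_water = 8.
Δz = y_water·Δb = 8 × (-5) = -40, so new z* = 825 − 40 = 785.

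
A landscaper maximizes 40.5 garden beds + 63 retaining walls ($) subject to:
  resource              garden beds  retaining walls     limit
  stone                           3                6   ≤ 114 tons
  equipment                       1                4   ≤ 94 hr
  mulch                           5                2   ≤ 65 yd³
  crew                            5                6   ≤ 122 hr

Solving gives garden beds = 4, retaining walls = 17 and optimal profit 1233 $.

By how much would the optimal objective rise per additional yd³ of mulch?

Binding: stone and crew. Non-binding: equipment (22 unused), mulch (11 unused).
By complementary slackness, y = 0 for the non-binding constraints.
From A_Bᵀ y = c: 3·y_stone + 5·y_crew = 40.5; 6·y_stone + 6·y_crew = 63.
→ y_stone = 6 and y_crew = 4.5.
Shadow price of mulch = 0.

0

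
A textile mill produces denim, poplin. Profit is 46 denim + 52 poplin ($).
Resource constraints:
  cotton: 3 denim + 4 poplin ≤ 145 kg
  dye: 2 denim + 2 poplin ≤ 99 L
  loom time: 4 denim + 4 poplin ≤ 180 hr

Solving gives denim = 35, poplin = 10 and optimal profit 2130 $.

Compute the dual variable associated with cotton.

6

Binding: cotton and loom time. Non-binding: dye (9 unused).
Since dye is not tight, its dual is 0.
Dual feasibility on the basic columns requires 3·y_cotton + 4·y_loom time = 46, 4·y_cotton + 4·y_loom time = 52.
→ y_cotton = 6 and y_loom time = 7.
Shadow price of cotton = 6.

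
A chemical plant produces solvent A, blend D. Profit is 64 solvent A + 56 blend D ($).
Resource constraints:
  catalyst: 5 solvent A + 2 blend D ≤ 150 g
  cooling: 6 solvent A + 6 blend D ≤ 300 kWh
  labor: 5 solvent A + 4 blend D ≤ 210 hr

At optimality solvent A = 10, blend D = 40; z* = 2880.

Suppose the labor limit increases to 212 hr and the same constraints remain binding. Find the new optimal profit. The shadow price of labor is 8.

Δb = 2, so new z* = 2880 + (8)·(2) = 2880 + 16 = 2896.

2896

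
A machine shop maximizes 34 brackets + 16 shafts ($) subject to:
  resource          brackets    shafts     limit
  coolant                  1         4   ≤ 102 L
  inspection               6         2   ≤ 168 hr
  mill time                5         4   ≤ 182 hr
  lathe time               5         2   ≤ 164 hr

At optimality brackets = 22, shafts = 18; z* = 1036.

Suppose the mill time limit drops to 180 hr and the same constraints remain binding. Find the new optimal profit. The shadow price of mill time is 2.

1032

Δb = -2, so new z* = 1036 + (2)·(-2) = 1036 − 4 = 1032.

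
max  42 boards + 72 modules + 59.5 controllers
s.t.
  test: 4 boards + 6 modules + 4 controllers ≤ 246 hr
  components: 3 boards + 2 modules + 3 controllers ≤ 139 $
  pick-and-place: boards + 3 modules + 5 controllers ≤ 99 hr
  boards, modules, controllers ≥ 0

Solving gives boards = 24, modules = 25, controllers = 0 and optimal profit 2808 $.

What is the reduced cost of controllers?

Check each constraint at x*: test 246/246 (tight); components 122/139 (slack 17); pick-and-place 99/99 (tight).
Slack constraints have shadow price 0 (complementary slackness).
Dual feasibility on the basic columns requires 4·y_test + 1·y_pick-and-place = 42, 6·y_test + 3·y_pick-and-place = 72.
→ y_test = 9 and y_pick-and-place = 6.
Reduced cost of controllers: c₃ − yᵀa₃ = 59.5 − (9·4 + 6·5) = 59.5 − 66 = -6.5.

-6.5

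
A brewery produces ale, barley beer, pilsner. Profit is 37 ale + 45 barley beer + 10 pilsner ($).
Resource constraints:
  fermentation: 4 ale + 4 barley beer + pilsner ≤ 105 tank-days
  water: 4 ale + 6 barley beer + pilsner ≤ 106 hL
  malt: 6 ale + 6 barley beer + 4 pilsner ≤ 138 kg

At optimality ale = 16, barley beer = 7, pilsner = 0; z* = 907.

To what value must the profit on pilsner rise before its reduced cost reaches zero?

Check each constraint at x*: fermentation 92/105 (slack 13); water 106/106 (tight); malt 138/138 (tight).
By complementary slackness, y = 0 for the non-binding constraint.
Dual feasibility on the basic columns requires 4·y_water + 6·y_malt = 37, 6·y_water + 6·y_malt = 45.
→ y_water = 4 and y_malt = 3.5.
pilsner enters the basis when its profit ≥ yᵀa₃ = 4·1 + 3.5·4 = 18.

18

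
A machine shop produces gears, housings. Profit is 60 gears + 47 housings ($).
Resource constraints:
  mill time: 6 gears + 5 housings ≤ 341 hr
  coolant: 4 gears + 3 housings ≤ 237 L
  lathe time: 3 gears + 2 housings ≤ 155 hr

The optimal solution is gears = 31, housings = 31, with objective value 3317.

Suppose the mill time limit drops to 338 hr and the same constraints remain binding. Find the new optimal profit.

Check each constraint at x*: mill time 341/341 (tight); coolant 217/237 (slack 20); lathe time 155/155 (tight).
Since coolant is not tight, its dual is 0.
Dual feasibility on the basic columns requires 6·y_mill time + 3·y_lathe time = 60, 5·y_mill time + 2·y_lathe time = 47.
Solving: y_mill time = 7, y_lathe time = 6.
Δz = y_mill time·Δb = 7 × (-3) = -21, so new z* = 3317 − 21 = 3296.

3296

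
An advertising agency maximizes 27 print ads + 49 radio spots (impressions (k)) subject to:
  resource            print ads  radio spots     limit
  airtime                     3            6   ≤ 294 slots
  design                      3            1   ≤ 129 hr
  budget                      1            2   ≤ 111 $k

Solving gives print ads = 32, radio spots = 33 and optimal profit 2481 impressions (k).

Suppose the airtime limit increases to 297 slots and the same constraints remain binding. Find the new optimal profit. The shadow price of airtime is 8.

2505

Δb = 3, so new z* = 2481 + (8)·(3) = 2481 + 24 = 2505.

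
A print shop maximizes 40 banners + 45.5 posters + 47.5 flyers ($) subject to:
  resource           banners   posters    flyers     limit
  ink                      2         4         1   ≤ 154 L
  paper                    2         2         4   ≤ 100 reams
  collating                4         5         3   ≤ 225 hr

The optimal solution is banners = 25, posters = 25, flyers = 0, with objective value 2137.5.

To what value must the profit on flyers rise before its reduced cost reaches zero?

At the optimum: ink uses 150 of 154 (slack = 4); paper uses 100 of 100 (binding); collating uses 225 of 225 (binding).
By complementary slackness, y = 0 for the non-binding constraint.
From A_Bᵀ y = c: 2·y_paper + 4·y_collating = 40; 2·y_paper + 5·y_collating = 45.5.
→ y_paper = 9 and y_collating = 5.5.
flyers enters the basis when its profit ≥ yᵀa₃ = 9·4 + 5.5·3 = 52.5.

52.5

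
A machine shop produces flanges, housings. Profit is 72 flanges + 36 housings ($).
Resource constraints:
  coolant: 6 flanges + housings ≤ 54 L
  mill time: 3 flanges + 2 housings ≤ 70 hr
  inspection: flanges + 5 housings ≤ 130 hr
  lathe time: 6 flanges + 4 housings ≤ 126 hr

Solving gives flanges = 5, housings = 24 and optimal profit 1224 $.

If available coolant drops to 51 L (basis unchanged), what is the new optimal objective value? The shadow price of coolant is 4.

Δb = -3, so new z* = 1224 + (4)·(-3) = 1224 − 12 = 1212.

1212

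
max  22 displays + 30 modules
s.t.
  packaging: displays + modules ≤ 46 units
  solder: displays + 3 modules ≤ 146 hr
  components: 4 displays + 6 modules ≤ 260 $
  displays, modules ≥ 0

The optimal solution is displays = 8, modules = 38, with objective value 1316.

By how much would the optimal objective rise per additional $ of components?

At the optimum: packaging uses 46 of 46 (binding); solder uses 122 of 146 (slack = 24); components uses 260 of 260 (binding).
Since solder is not tight, its dual is 0.
From A_Bᵀ y = c: 1·y_packaging + 4·y_components = 22; 1·y_packaging + 6·y_components = 30.
→ y_packaging = 6 and y_components = 4.
Shadow price of components = 4.

4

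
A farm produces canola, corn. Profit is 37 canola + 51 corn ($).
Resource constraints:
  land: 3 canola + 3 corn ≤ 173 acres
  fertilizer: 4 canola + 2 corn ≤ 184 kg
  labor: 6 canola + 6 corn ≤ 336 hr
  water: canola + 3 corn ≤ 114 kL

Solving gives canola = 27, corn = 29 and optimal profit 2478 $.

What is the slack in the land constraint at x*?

land used = 3·27 + 3·29 = 168; slack = 173 − 168 = 5.

5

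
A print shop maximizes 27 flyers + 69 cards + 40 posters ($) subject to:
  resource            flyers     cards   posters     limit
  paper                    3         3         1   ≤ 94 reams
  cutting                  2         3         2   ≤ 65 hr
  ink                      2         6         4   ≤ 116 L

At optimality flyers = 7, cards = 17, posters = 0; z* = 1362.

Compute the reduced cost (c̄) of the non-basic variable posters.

-6

Binding: cutting and ink. Non-binding: paper (22 unused).
Since paper is not tight, its dual is 0.
From A_Bᵀ y = c: 2·y_cutting + 2·y_ink = 27; 3·y_cutting + 6·y_ink = 69.
This yields shadow prices y_cutting = 4, y_ink = 9.5.
Reduced cost of posters: c₃ − yᵀa₃ = 40 − (4·2 + 9.5·4) = 40 − 46 = -6.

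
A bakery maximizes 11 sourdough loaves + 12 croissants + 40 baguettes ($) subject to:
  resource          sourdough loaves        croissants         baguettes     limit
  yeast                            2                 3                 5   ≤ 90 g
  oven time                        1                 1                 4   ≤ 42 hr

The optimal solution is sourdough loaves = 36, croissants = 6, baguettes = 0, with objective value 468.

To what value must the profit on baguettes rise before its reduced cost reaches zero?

41

Check each constraint at x*: yeast 90/90 (tight); oven time 42/42 (tight).
Dual feasibility on the basic columns requires 2·y_yeast + 1·y_oven time = 11, 3·y_yeast + 1·y_oven time = 12.
Solving: y_yeast = 1, y_oven time = 9.
baguettes enters the basis when its profit ≥ yᵀa₃ = 1·5 + 9·4 = 41.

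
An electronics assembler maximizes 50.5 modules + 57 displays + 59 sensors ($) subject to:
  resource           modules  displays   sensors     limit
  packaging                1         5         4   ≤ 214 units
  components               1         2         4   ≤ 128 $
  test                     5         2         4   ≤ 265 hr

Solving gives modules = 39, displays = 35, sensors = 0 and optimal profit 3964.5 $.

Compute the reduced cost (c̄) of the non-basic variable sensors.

At the optimum: packaging uses 214 of 214 (binding); components uses 109 of 128 (slack = 19); test uses 265 of 265 (binding).
Since components is not tight, its dual is 0.
The binding rows give the dual system: 1·y_packaging + 5·y_test = 50.5 and 5·y_packaging + 2·y_test = 57.
Solving: y_packaging = 8, y_test = 8.5.
Reduced cost of sensors: c₃ − yᵀa₃ = 59 − (8·4 + 8.5·4) = 59 − 66 = -7.

-7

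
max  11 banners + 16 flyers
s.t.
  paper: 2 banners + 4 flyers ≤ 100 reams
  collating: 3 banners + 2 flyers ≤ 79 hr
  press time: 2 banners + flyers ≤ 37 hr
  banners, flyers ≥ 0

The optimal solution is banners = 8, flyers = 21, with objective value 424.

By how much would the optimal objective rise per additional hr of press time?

Binding: paper and press time. Non-binding: collating (13 unused).
Since collating is not tight, its dual is 0.
Dual feasibility on the basic columns requires 2·y_paper + 2·y_press time = 11, 4·y_paper + 1·y_press time = 16.
This yields shadow prices y_paper = 3.5, y_press time = 2.
Shadow price of press time = 2.

2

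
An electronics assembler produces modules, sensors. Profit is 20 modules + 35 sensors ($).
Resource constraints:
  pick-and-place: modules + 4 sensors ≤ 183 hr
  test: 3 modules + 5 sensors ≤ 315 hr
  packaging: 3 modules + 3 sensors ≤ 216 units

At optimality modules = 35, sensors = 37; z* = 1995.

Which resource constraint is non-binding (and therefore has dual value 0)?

test

pick-and-place: 183/183 (binding)
test: 290/315 (slack 25)
packaging: 216/216 (binding)
By complementary slackness, a constraint with positive slack has shadow price 0 → test.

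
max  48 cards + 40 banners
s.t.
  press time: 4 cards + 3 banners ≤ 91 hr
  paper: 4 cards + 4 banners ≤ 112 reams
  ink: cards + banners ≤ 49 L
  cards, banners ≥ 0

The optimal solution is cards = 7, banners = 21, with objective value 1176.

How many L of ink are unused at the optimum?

21

ink used = 1·7 + 1·21 = 28; slack = 49 − 28 = 21.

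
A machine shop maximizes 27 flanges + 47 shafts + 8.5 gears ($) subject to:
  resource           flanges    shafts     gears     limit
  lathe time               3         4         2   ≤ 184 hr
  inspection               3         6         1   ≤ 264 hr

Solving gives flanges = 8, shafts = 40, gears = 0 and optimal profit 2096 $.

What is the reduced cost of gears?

Both lathe time and inspection are binding at x*.
The binding rows give the dual system: 3·y_lathe time + 3·y_inspection = 27 and 4·y_lathe time + 6·y_inspection = 47.
Solving: y_lathe time = 3.5, y_inspection = 5.5.
Reduced cost of gears: c₃ − yᵀa₃ = 8.5 − (3.5·2 + 5.5·1) = 8.5 − 12.5 = -4.

-4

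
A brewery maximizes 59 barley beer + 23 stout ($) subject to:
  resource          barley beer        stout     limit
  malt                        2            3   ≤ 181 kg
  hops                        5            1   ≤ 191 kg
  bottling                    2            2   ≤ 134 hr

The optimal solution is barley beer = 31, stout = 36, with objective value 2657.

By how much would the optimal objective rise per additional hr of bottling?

At the optimum: malt uses 170 of 181 (slack = 11); hops uses 191 of 191 (binding); bottling uses 134 of 134 (binding).
Since malt is not tight, its dual is 0.
From A_Bᵀ y = c: 5·y_hops + 2·y_bottling = 59; 1·y_hops + 2·y_bottling = 23.
Solving: y_hops = 9, y_bottling = 7.
Shadow price of bottling = 7.

7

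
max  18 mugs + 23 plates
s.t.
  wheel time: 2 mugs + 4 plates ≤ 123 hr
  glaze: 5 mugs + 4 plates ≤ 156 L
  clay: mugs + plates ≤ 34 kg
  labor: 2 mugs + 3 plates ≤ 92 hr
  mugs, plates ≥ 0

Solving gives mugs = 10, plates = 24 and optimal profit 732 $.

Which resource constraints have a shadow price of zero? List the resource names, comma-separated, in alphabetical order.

glaze, wheel time

wheel time: 116/123 (slack 7)
glaze: 146/156 (slack 10)
clay: 34/34 (binding)
labor: 92/92 (binding)
By complementary slackness, a constraint with positive slack has shadow price 0 → glaze, wheel time.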